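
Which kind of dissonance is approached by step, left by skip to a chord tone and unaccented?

Escape tone.

Approach: by step. Departure: by leap. Metric position: weak.
Step in, leap out, from a weak position — an escape tone (échappée). (It is the mirror image of the appoggiatura, which leaps in and steps out on a strong beat.)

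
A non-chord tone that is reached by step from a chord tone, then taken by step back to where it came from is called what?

Approach: by step. Departure: by step in the opposite direction, back to the starting pitch.
Stepwise on both sides but reversing to return to the same chord tone — a neighbor tone. (Had it continued onward in the same direction it would be a passing tone instead.)

Neighbor tone.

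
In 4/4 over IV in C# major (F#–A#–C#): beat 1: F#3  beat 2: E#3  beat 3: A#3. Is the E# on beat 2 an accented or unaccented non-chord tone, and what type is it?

The harmony at that moment is F# major triad (F#, A#, C#); E#3 is not a chord tone.
It is approached by step down from F#3 and left by leap up to A#3.
Step in, leap out — an escape tone.
It falls on a weak beat, so it is unaccented.

Unaccented escape tone.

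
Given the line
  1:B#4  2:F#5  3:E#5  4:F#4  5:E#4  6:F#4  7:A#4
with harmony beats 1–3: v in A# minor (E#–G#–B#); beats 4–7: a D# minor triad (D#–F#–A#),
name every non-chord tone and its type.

F#5 (beat 2) — appoggiatura; E#4 (beat 5) — neighbor tone.

The harmony at that moment is E# minor triad (E#, G#, B#); F#5 is not a chord tone.
It is approached by leap up from B#4 and left by step down to E#5.
Leap in, step out — an appoggiatura.
The harmony at that moment is D# minor triad (D#, F#, A#); E#4 is not a chord tone.
It is approached by step down from F#4 and left by step up to F#4.
Step away and step back to the same note — a neighbor tone (lower neighbor).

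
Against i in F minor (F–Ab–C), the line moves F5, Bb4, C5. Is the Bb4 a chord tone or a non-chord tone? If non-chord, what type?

Non-chord tone — an appoggiatura.

The harmony at that moment is F minor triad (F, Ab, C); Bb4 is not a chord tone.
It is approached by leap down from F5 and left by step up to C5.
Leap in, step out — an appoggiatura.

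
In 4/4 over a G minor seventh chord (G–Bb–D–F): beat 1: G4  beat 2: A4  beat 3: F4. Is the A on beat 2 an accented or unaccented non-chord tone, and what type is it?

The harmony at that moment is G minor seventh chord (G, Bb, D, F); A4 is not a chord tone.
It is approached by step up from G4 and left by leap down to F4.
Step in, leap out — an escape tone.
It falls on a weak beat, so it is unaccented.

Unaccented escape tone.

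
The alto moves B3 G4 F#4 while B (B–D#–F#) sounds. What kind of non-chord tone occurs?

G4 is an appoggiatura.

The harmony at that moment is B major triad (B, D#, F#); G4 is not a chord tone.
It is approached by leap up from B3 and left by step down to F#4.
Leap in, step out — an appoggiatura.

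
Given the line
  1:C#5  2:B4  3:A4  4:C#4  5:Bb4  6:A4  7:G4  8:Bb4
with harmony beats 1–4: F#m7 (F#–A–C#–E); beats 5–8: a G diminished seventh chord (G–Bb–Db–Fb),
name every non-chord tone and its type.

B4 (beat 2) — passing tone; A4 (beat 6) — passing tone.

The harmony at that moment is F# minor seventh chord (F#, A, C#, E); B4 is not a chord tone.
It is approached by step down from C#5 and left by step down to A4.
Step in, step out in the same direction — a passing tone.
The harmony at that moment is G diminished seventh chord (G, Bb, Db, Fb); A4 is not a chord tone.
It is approached by step down from Bb4 and left by step down to G4.
Step in, step out in the same direction — a passing tone.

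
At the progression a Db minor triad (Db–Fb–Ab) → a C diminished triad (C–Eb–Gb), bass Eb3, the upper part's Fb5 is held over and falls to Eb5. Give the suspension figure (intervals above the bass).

9–8 suspension.

At the second chord the bass is Eb3. The suspended Fb5 lies a ninth above the bass; after resolving down by step to Eb5, the interval above the bass becomes an octave.
Suspension figures are named by those two intervals: 9–8.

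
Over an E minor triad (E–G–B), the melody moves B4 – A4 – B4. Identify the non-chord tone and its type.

A4 is a neighbor tone.

The harmony at that moment is E minor triad (E, G, B); A4 is not a chord tone.
It is approached by step down from B4 and left by step up to B4.
Step away and step back to the same note — a neighbor tone (lower neighbor).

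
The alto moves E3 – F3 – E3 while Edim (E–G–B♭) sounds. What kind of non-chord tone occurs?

The harmony at that moment is E diminished triad (E, G, B♭); F3 is not a chord tone.
It is approached by step up from E3 and left by step down to E3.
Step away and step back to the same note — a neighbor tone (upper neighbor).

F3 is a neighbor tone.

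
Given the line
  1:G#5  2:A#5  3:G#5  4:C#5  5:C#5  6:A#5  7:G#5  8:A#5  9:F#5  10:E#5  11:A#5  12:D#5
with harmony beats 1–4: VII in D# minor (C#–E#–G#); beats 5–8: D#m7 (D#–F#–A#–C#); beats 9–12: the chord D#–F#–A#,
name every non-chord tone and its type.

The harmony at that moment is C# major triad (C#, E#, G#); A#5 is not a chord tone.
It is approached by step up from G#5 and left by step down to G#5.
Step away and step back to the same note — a neighbor tone (upper neighbor).
The harmony at that moment is D# minor seventh chord (D#, F#, A#, C#); G#5 is not a chord tone.
It is approached by step down from A#5 and left by step up to A#5.
Step away and step back to the same note — a neighbor tone (lower neighbor).
The harmony at that moment is D# minor triad (D#, F#, A#); E#5 is not a chord tone.
It is approached by step down from F#5 and left by leap up to A#5.
Step in, leap out — an escape tone.

A#5 (beat 2) — neighbor tone; G#5 (beat 7) — neighbor tone; E#5 (beat 10) — escape tone.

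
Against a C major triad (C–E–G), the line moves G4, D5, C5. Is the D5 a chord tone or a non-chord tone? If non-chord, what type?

The harmony at that moment is C major triad (C, E, G); D5 is not a chord tone.
It is approached by leap up from G4 and left by step down to C5.
Leap in, step out — an appoggiatura.

Non-chord tone — an appoggiatura.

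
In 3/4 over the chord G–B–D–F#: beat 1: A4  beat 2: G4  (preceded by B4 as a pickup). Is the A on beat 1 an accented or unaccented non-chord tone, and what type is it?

Accented passing tone.

The harmony at that moment is G major seventh chord (G, B, D, F#); A4 is not a chord tone.
It is approached by step down from B4 and left by step down to G4.
Step in, step out in the same direction — a passing tone.
It falls on the downbeat, so it is accented.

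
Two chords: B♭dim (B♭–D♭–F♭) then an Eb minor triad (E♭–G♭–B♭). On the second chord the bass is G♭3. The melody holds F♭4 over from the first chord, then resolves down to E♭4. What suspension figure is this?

7–6 suspension.

At the second chord the bass is G♭3. The suspended F♭4 lies a seventh above the bass; after resolving down by step to E♭4, the interval above the bass becomes a sixth.
Suspension figures are named by those two intervals: 7–6.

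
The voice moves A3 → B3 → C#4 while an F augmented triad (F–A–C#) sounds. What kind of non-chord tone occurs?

The harmony at that moment is F augmented triad (F, A, C#); B3 is not a chord tone.
It is approached by step up from A3 and left by step up to C#4.
Step in, step out in the same direction — a passing tone.

B3 is a passing tone.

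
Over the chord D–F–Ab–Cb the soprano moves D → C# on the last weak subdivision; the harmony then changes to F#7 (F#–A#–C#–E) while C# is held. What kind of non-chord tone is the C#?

The harmony at that moment is D diminished seventh chord (D, F, Ab, Cb); C# is not a chord tone.
It is approached by step down from D and then sustained as the same pitch into the next harmony.
Arriving early and becoming a chord tone when the harmony changes — an anticipation.

C# is an anticipation.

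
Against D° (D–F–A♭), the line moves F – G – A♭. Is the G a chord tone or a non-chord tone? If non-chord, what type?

The harmony at that moment is D diminished triad (D, F, A♭); G is not a chord tone.
It is approached by step up from F and left by step up to A♭.
Step in, step out in the same direction — a passing tone.

Non-chord tone — a passing tone.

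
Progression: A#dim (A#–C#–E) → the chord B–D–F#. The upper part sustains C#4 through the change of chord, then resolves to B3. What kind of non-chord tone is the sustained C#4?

The harmony at that moment is B minor triad (B, D, F#); C#4 is not a chord tone.
It is held over (the same pitch as the preceding C#4) and left by step down to B3.
Held over from the previous chord and resolving down by step — a suspension.

C#4 is a suspension.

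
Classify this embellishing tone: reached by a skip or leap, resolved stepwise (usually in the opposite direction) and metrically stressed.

Appoggiatura.

Approach: by leap. Departure: by step. Metric position: strong.
Leap in, step out, in a metrically strong position — an appoggiatura. (It is the mirror image of the escape tone, which steps in and leaps out from a weak position.)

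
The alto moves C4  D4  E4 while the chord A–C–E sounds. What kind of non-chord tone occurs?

The harmony at that moment is A minor triad (A, C, E); D4 is not a chord tone.
It is approached by step up from C4 and left by step up to E4.
Step in, step out in the same direction — a passing tone.

D4 is a passing tone.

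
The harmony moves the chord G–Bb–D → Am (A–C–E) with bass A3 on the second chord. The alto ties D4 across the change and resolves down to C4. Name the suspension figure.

4–3 suspension.

At the second chord the bass is A3. The suspended D4 lies a fourth above the bass; after resolving down by step to C4, the interval above the bass becomes a third.
Suspension figures are named by those two intervals: 4–3.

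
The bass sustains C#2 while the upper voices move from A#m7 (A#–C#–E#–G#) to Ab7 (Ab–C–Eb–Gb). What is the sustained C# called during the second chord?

The harmony at that moment is Ab dominant seventh chord (Ab, C, Eb, Gb); C#2 is not a chord tone.
It is held over (the same pitch as the preceding C#2) and then sustained as the same pitch into the next harmony.
Sustained through a change of harmony — a pedal tone.

Pedal tone (pedal point).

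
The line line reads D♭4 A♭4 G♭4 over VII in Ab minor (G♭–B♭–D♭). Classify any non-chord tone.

The harmony at that moment is G♭ major triad (G♭, B♭, D♭); A♭4 is not a chord tone.
It is approached by leap up from D♭4 and left by step down to G♭4.
Leap in, step out — an appoggiatura.

A♭4 is an appoggiatura.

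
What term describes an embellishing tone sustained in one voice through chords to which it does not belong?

Pedal tone.

Approach: none. Departure: none — a single pitch is sustained while the chords change around it, passing through harmonies that do not contain it.
No melodic motion at all; the dissonance is created entirely by the moving harmonies against the stationary note — a pedal tone (pedal point).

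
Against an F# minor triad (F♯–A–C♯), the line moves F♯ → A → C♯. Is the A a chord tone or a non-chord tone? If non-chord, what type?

Chord tone (the third of F# minor triad).

F# minor triad contains F♯, A, C♯; A is the third, so it is a chord tone.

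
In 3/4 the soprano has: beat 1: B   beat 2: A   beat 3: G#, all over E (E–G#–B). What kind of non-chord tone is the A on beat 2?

Passing tone.

The harmony at that moment is E major triad (E, G#, B); A is not a chord tone.
It is approached by step down from B and left by step down to G#.
Step in, step out in the same direction — a passing tone.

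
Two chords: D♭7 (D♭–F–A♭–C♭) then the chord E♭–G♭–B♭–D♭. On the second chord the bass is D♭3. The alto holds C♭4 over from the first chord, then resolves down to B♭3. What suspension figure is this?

7–6 suspension.

At the second chord the bass is D♭3. The suspended C♭4 lies a seventh above the bass; after resolving down by step to B♭3, the interval above the bass becomes a sixth.
Suspension figures are named by those two intervals: 7–6.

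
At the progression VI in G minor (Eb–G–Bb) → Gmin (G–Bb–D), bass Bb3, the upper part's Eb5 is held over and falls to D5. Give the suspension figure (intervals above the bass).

At the second chord the bass is Bb3. The suspended Eb5 lies a fourth above the bass; after resolving down by step to D5, the interval above the bass becomes a third.
Suspension figures are named by those two intervals: 4–3.

4–3 suspension.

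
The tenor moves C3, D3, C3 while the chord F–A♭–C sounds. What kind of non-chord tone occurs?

The harmony at that moment is F minor triad (F, A♭, C); D3 is not a chord tone.
It is approached by step up from C3 and left by step down to C3.
Step away and step back to the same note — a neighbor tone (upper neighbor).

D3 is a neighbor tone.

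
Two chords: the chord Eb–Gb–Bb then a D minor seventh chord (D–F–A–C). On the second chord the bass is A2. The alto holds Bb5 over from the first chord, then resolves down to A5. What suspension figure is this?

9–8 suspension.

At the second chord the bass is A2. The suspended Bb5 lies a ninth above the bass; after resolving down by step to A5, the interval above the bass becomes an octave.
Suspension figures are named by those two intervals: 9–8.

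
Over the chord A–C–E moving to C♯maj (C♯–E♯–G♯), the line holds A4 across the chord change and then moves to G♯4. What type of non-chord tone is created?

A4 is a suspension.

The harmony at that moment is C♯ major triad (C♯, E♯, G♯); A4 is not a chord tone.
It is held over (the same pitch as the preceding A4) and left by step down to G♯4.
Held over from the previous chord and resolving down by step — a suspension.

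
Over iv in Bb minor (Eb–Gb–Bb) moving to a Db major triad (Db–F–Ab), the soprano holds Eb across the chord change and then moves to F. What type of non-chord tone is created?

The harmony at that moment is Db major triad (Db, F, Ab); Eb is not a chord tone.
It is held over (the same pitch as the preceding Eb) and left by step up to F.
Held over from the previous chord and resolving up by step — a retardation.

Eb is a retardation.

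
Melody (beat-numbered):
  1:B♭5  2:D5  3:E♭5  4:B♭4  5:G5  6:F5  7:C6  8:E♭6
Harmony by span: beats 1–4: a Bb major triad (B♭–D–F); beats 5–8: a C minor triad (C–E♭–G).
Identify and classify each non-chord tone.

E♭5 (beat 3) — escape tone; F5 (beat 6) — escape tone.

The harmony at that moment is B♭ major triad (B♭, D, F); E♭5 is not a chord tone.
It is approached by step up from D5 and left by leap down to B♭4.
Step in, leap out — an escape tone.
The harmony at that moment is C minor triad (C, E♭, G); F5 is not a chord tone.
It is approached by step down from G5 and left by leap up to C6.
Step in, leap out — an escape tone.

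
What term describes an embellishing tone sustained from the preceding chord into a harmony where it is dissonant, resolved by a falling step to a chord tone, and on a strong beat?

Suspension.

Approach: by preparation — the pitch is first a chord tone, then held (tied or repeated) while the harmony changes under it. Departure: down by step. Metric position: strong.
A prepared dissonance that resolves downward by step — a suspension. (The same figure resolving upward would be a retardation.)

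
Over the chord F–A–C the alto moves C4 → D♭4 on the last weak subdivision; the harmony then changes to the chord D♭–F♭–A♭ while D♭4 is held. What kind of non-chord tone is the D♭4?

D♭4 is an anticipation.

The harmony at that moment is F major triad (F, A, C); D♭4 is not a chord tone.
It is approached by step up from C4 and then sustained as the same pitch into the next harmony.
Arriving early and becoming a chord tone when the harmony changes — an anticipation.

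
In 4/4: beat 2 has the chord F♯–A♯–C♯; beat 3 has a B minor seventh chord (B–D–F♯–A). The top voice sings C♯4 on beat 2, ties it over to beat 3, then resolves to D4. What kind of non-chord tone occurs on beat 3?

Retardation.

The harmony at that moment is B minor seventh chord (B, D, F♯, A); C♯4 is not a chord tone.
It is held over (the same pitch as the preceding C♯4) and left by step up to D4.
Held over from the previous chord and resolving up by step — a retardation.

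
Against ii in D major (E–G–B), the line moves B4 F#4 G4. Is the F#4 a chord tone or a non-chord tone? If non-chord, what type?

The harmony at that moment is E minor triad (E, G, B); F#4 is not a chord tone.
It is approached by leap down from B4 and left by step up to G4.
Leap in, step out — an appoggiatura.

Non-chord tone — an appoggiatura.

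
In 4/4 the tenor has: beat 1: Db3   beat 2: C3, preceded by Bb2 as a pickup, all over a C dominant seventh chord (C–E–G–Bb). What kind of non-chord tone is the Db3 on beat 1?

The harmony at that moment is C dominant seventh chord (C, E, G, Bb); Db3 is not a chord tone.
It is approached by leap up from Bb2 and left by step down to C3.
Leap in, step out, metrically accented — an appoggiatura.

Appoggiatura.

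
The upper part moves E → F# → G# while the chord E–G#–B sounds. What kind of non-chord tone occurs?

The harmony at that moment is E major triad (E, G#, B); F# is not a chord tone.
It is approached by step up from E and left by step up to G#.
Step in, step out in the same direction — a passing tone.

F# is a passing tone.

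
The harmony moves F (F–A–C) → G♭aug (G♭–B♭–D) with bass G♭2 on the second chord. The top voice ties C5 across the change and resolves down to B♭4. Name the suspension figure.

4–3 suspension.

At the second chord the bass is G♭2. The suspended C5 lies a fourth above the bass; after resolving down by step to B♭4, the interval above the bass becomes a third.
Suspension figures are named by those two intervals: 4–3.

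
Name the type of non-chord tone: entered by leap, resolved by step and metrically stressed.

Approach: by leap. Departure: by step. Metric position: strong.
Leap in, step out, in a metrically strong position — an appoggiatura. (It is the mirror image of the escape tone, which steps in and leaps out from a weak position.)

Appoggiatura.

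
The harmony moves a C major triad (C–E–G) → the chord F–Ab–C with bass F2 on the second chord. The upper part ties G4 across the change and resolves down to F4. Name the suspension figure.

At the second chord the bass is F2. The suspended G4 lies a ninth above the bass; after resolving down by step to F4, the interval above the bass becomes an octave.
Suspension figures are named by those two intervals: 9–8.

9–8 suspension.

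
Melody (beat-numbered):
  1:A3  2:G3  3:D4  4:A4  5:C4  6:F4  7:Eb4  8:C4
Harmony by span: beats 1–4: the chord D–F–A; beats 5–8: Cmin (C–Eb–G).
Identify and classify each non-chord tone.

G3 (beat 2) — escape tone; F4 (beat 6) — appoggiatura.

The harmony at that moment is D minor triad (D, F, A); G3 is not a chord tone.
It is approached by step down from A3 and left by leap up to D4.
Step in, leap out — an escape tone.
The harmony at that moment is C minor triad (C, Eb, G); F4 is not a chord tone.
It is approached by leap up from C4 and left by step down to Eb4.
Leap in, step out — an appoggiatura.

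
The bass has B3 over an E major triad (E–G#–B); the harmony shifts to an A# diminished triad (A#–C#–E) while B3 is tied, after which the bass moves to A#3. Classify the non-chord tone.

The harmony at that moment is A# diminished triad (A#, C#, E); B3 is not a chord tone.
It is held over (the same pitch as the preceding B3) and left by step down to A#3.
Held over from the previous chord and resolving down by step — a suspension.

B3 is a suspension.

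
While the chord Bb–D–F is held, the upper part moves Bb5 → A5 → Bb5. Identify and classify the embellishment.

A5 is a neighbor tone.

The harmony at that moment is Bb major triad (Bb, D, F); A5 is not a chord tone.
It is approached by step down from Bb5 and left by step up to Bb5.
Step away and step back to the same note — a neighbor tone (lower neighbor).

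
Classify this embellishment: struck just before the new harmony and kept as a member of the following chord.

Anticipation.

Approach: ahead of the chord change (typically by step), so it is dissonant against the current harmony. Departure: none — the same pitch is restated or held and is a chord tone of the new harmony.
Dissonant first, consonant once the harmony catches up: the note simply arrives early — an anticipation. (The reverse timing, consonant first and dissonant after the change, would be a suspension or retardation.)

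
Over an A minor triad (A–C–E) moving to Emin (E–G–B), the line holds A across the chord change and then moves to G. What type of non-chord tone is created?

A is a suspension.

The harmony at that moment is E minor triad (E, G, B); A is not a chord tone.
It is held over (the same pitch as the preceding A) and left by step down to G.
Held over from the previous chord and resolving down by step — a suspension.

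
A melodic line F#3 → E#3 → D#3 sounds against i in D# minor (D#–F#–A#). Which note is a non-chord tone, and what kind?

The harmony at that moment is D# minor triad (D#, F#, A#); E#3 is not a chord tone.
It is approached by step down from F#3 and left by step down to D#3.
Step in, step out in the same direction — a passing tone.

E#3 is a passing tone.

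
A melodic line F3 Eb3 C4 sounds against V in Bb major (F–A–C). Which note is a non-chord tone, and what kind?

The harmony at that moment is F major triad (F, A, C); Eb3 is not a chord tone.
It is approached by step down from F3 and left by leap up to C4.
Step in, leap out — an escape tone.

Eb3 is an escape tone.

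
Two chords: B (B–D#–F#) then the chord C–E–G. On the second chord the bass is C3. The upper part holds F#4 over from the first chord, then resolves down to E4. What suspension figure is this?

4–3 suspension.

At the second chord the bass is C3. The suspended F#4 lies a fourth above the bass; after resolving down by step to E4, the interval above the bass becomes a third.
Suspension figures are named by those two intervals: 4–3.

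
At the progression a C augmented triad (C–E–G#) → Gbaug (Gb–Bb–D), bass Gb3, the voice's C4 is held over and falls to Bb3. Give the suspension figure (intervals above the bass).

At the second chord the bass is Gb3. The suspended C4 lies a fourth above the bass; after resolving down by step to Bb3, the interval above the bass becomes a third.
Suspension figures are named by those two intervals: 4–3.

4–3 suspension.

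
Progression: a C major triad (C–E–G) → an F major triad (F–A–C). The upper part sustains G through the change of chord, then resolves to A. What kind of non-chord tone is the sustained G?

G is a retardation.

The harmony at that moment is F major triad (F, A, C); G is not a chord tone.
It is held over (the same pitch as the preceding G) and left by step up to A.
Held over from the previous chord and resolving up by step — a retardation.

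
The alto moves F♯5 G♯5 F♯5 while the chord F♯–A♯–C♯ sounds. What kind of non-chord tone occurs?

G♯5 is a neighbor tone.

The harmony at that moment is F♯ major triad (F♯, A♯, C♯); G♯5 is not a chord tone.
It is approached by step up from F♯5 and left by step down to F♯5.
Step away and step back to the same note — a neighbor tone (upper neighbor).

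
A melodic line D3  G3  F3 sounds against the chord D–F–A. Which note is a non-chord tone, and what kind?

G3 is an appoggiatura.

The harmony at that moment is D minor triad (D, F, A); G3 is not a chord tone.
It is approached by leap up from D3 and left by step down to F3.
Leap in, step out — an appoggiatura.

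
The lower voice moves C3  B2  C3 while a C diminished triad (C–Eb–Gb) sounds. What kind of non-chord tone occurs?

The harmony at that moment is C diminished triad (C, Eb, Gb); B2 is not a chord tone.
It is approached by step down from C3 and left by step up to C3.
Step away and step back to the same note — a neighbor tone (lower neighbor).

B2 is a neighbor tone.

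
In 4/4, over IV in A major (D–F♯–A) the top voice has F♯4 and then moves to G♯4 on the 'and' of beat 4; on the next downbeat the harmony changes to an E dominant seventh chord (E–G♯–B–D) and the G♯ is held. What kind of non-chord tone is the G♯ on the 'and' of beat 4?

The harmony at that moment is D major triad (D, F♯, A); G♯4 is not a chord tone.
It is approached by step up from F♯4 and then sustained as the same pitch into the next harmony.
Arriving early and becoming a chord tone when the harmony changes — an anticipation.

Anticipation.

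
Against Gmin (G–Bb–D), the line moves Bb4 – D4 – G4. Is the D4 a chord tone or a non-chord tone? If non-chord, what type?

G minor triad contains G, Bb, D; D is the fifth, so it is a chord tone.

Chord tone (the fifth of G minor triad).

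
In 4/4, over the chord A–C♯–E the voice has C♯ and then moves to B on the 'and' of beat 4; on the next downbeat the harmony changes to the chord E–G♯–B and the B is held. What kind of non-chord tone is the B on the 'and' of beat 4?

The harmony at that moment is A major triad (A, C♯, E); B is not a chord tone.
It is approached by step down from C♯ and then sustained as the same pitch into the next harmony.
Arriving early and becoming a chord tone when the harmony changes — an anticipation.

Anticipation.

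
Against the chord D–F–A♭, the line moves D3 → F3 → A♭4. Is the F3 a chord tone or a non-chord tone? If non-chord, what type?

D diminished triad contains D, F, A♭; F is the third, so it is a chord tone.

Chord tone (the third of D diminished triad).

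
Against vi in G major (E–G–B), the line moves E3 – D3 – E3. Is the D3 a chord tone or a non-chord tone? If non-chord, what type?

Non-chord tone — a neighbor tone.

The harmony at that moment is E minor triad (E, G, B); D3 is not a chord tone.
It is approached by step down from E3 and left by step up to E3.
Step away and step back to the same note — a neighbor tone (lower neighbor).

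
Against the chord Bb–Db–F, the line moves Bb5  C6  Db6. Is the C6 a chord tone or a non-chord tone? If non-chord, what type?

Non-chord tone — a passing tone.

The harmony at that moment is Bb minor triad (Bb, Db, F); C6 is not a chord tone.
It is approached by step up from Bb5 and left by step up to Db6.
Step in, step out in the same direction — a passing tone.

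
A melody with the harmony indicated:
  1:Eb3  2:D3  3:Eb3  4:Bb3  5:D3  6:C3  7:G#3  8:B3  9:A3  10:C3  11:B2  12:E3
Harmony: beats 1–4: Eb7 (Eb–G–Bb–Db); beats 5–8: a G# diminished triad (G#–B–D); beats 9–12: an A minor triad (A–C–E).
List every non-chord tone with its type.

D3 (beat 2) — neighbor tone; C3 (beat 6) — escape tone; B2 (beat 11) — escape tone.

The harmony at that moment is Eb dominant seventh chord (Eb, G, Bb, Db); D3 is not a chord tone.
It is approached by step down from Eb3 and left by step up to Eb3.
Step away and step back to the same note — a neighbor tone (lower neighbor).
The harmony at that moment is G# diminished triad (G#, B, D); C3 is not a chord tone.
It is approached by step down from D3 and left by leap up to G#3.
Step in, leap out — an escape tone.
The harmony at that moment is A minor triad (A, C, E); B2 is not a chord tone.
It is approached by step down from C3 and left by leap up to E3.
Step in, leap out — an escape tone.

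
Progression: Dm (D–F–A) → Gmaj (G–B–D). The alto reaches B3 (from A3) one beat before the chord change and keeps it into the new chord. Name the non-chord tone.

B3 is an anticipation.

The harmony at that moment is D minor triad (D, F, A); B3 is not a chord tone.
It is approached by step up from A3 and then sustained as the same pitch into the next harmony.
Arriving early and becoming a chord tone when the harmony changes — an anticipation.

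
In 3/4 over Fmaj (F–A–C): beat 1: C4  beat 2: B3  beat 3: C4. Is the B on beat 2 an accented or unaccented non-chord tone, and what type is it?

Unaccented neighbor tone.

The harmony at that moment is F major triad (F, A, C); B3 is not a chord tone.
It is approached by step down from C4 and left by step up to C4.
Step away and step back to the same note — a neighbor tone (lower neighbor).
It falls on a weak beat, so it is unaccented.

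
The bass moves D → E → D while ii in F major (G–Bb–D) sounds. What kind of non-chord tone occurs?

E is a neighbor tone.

The harmony at that moment is G minor triad (G, Bb, D); E is not a chord tone.
It is approached by step up from D and left by step down to D.
Step away and step back to the same note — a neighbor tone (upper neighbor).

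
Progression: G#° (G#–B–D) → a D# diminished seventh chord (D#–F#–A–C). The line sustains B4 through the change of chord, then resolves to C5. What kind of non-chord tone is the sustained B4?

The harmony at that moment is D# diminished seventh chord (D#, F#, A, C); B4 is not a chord tone.
It is held over (the same pitch as the preceding B4) and left by step up to C5.
Held over from the previous chord and resolving up by step — a retardation.

B4 is a retardation.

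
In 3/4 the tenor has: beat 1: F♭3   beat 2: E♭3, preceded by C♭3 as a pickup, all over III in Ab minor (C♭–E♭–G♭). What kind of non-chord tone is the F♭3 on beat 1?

The harmony at that moment is C♭ major triad (C♭, E♭, G♭); F♭3 is not a chord tone.
It is approached by leap up from C♭3 and left by step down to E♭3.
Leap in, step out, metrically accented — an appoggiatura.

Appoggiatura.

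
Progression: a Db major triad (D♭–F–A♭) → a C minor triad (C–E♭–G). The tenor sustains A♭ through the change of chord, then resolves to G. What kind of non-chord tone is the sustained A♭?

The harmony at that moment is C minor triad (C, E♭, G); A♭ is not a chord tone.
It is held over (the same pitch as the preceding A♭) and left by step down to G.
Held over from the previous chord and resolving down by step — a suspension.

A♭ is a suspension.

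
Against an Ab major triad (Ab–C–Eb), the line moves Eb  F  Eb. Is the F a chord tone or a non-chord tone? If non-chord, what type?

Non-chord tone — a neighbor tone.

The harmony at that moment is Ab major triad (Ab, C, Eb); F is not a chord tone.
It is approached by step up from Eb and left by step down to Eb.
Step away and step back to the same note — a neighbor tone (upper neighbor).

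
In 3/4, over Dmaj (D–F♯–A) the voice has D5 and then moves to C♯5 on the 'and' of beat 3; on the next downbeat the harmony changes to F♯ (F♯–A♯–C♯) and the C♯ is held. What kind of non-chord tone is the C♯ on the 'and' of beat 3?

Anticipation.

The harmony at that moment is D major triad (D, F♯, A); C♯5 is not a chord tone.
It is approached by step down from D5 and then sustained as the same pitch into the next harmony.
Arriving early and becoming a chord tone when the harmony changes — an anticipation.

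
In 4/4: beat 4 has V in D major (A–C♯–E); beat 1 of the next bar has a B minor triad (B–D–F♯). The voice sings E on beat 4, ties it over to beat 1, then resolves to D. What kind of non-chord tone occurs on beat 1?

The harmony at that moment is B minor triad (B, D, F♯); E is not a chord tone.
It is held over (the same pitch as the preceding E) and left by step down to D.
Held over from the previous chord and resolving down by step — a suspension.

Suspension.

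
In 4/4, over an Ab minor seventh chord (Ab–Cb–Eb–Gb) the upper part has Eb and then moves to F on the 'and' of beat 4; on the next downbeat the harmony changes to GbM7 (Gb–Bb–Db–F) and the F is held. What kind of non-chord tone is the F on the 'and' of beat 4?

The harmony at that moment is Ab minor seventh chord (Ab, Cb, Eb, Gb); F is not a chord tone.
It is approached by step up from Eb and then sustained as the same pitch into the next harmony.
Arriving early and becoming a chord tone when the harmony changes — an anticipation.

Anticipation.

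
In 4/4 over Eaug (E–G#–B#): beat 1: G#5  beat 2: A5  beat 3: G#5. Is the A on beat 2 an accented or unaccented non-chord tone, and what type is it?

The harmony at that moment is E augmented triad (E, G#, B#); A5 is not a chord tone.
It is approached by step up from G#5 and left by step down to G#5.
Step away and step back to the same note — a neighbor tone (upper neighbor).
It falls on a weak beat, so it is unaccented.

Unaccented neighbor tone.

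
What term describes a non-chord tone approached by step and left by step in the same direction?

Passing tone.

Approach: by step. Departure: by step, continuing in the same direction.
Stepwise on both sides with no change of direction means the note fills in the space between two different chord tones — a passing tone. (Had it turned back to its starting note it would be a neighbor tone instead.)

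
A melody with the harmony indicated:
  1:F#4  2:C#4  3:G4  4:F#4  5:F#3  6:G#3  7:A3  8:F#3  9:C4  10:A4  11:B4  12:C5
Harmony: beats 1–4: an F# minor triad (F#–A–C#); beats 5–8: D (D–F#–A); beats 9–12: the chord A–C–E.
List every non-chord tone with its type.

The harmony at that moment is F# minor triad (F#, A, C#); G4 is not a chord tone.
It is approached by leap up from C#4 and left by step down to F#4.
Leap in, step out — an appoggiatura.
The harmony at that moment is D major triad (D, F#, A); G#3 is not a chord tone.
It is approached by step up from F#3 and left by step up to A3.
Step in, step out in the same direction — a passing tone.
The harmony at that moment is A minor triad (A, C, E); B4 is not a chord tone.
It is approached by step up from A4 and left by step up to C5.
Step in, step out in the same direction — a passing tone.

G4 (beat 3) — appoggiatura; G#3 (beat 6) — passing tone; B4 (beat 11) — passing tone.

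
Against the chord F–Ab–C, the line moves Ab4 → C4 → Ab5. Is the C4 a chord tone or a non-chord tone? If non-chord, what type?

F minor triad contains F, Ab, C; C is the fifth, so it is a chord tone.

Chord tone (the fifth of F minor triad).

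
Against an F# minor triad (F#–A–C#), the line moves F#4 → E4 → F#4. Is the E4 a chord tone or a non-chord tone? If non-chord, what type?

The harmony at that moment is F# minor triad (F#, A, C#); E4 is not a chord tone.
It is approached by step down from F#4 and left by step up to F#4.
Step away and step back to the same note — a neighbor tone (lower neighbor).

Non-chord tone — a neighbor tone.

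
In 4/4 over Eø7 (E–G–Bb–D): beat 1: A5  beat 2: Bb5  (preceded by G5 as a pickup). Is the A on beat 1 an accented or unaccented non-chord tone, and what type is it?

The harmony at that moment is E half-diminished seventh chord (E, G, Bb, D); A5 is not a chord tone.
It is approached by step up from G5 and left by step up to Bb5.
Step in, step out in the same direction — a passing tone.
It falls on the downbeat, so it is accented.

Accented passing tone.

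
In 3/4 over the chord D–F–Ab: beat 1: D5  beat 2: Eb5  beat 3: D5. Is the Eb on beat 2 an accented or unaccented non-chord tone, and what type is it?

Unaccented neighbor tone.

The harmony at that moment is D diminished triad (D, F, Ab); Eb5 is not a chord tone.
It is approached by step up from D5 and left by step down to D5.
Step away and step back to the same note — a neighbor tone (upper neighbor).
It falls on a weak beat, so it is unaccented.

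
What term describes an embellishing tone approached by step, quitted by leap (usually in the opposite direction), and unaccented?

Approach: by step. Departure: by leap. Metric position: weak.
Step in, leap out, from a weak position — an escape tone (échappée). (It is the mirror image of the appoggiatura, which leaps in and steps out on a strong beat.)

Escape tone.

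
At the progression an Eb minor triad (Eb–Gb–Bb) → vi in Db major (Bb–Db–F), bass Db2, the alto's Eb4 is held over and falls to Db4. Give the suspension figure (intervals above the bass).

At the second chord the bass is Db2. The suspended Eb4 lies a ninth above the bass; after resolving down by step to Db4, the interval above the bass becomes an octave.
Suspension figures are named by those two intervals: 9–8.

9–8 suspension.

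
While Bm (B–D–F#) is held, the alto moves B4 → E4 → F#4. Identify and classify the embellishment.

E4 is an appoggiatura.

The harmony at that moment is B minor triad (B, D, F#); E4 is not a chord tone.
It is approached by leap down from B4 and left by step up to F#4.
Leap in, step out — an appoggiatura.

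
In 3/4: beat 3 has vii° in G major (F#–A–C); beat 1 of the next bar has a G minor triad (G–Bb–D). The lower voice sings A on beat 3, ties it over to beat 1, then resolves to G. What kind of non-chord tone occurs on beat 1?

Suspension.

The harmony at that moment is G minor triad (G, Bb, D); A is not a chord tone.
It is held over (the same pitch as the preceding A) and left by step down to G.
Held over from the previous chord and resolving down by step — a suspension.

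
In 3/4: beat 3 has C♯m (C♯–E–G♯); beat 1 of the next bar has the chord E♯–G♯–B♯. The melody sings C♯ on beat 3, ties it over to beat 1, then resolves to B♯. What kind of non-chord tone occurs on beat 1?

Suspension.

The harmony at that moment is E♯ minor triad (E♯, G♯, B♯); C♯ is not a chord tone.
It is held over (the same pitch as the preceding C♯) and left by step down to B♯.
Held over from the previous chord and resolving down by step — a suspension.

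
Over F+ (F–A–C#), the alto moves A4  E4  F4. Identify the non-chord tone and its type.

E4 is an appoggiatura.

The harmony at that moment is F augmented triad (F, A, C#); E4 is not a chord tone.
It is approached by leap down from A4 and left by step up to F4.
Leap in, step out — an appoggiatura.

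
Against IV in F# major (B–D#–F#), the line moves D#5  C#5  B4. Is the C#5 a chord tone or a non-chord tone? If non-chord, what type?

Non-chord tone — a passing tone.

The harmony at that moment is B major triad (B, D#, F#); C#5 is not a chord tone.
It is approached by step down from D#5 and left by step down to B4.
Step in, step out in the same direction — a passing tone.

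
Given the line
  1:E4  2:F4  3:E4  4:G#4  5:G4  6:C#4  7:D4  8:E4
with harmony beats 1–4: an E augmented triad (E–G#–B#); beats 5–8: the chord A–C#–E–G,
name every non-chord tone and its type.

The harmony at that moment is E augmented triad (E, G#, B#); F4 is not a chord tone.
It is approached by step up from E4 and left by step down to E4.
Step away and step back to the same note — a neighbor tone (upper neighbor).
The harmony at that moment is A dominant seventh chord (A, C#, E, G); D4 is not a chord tone.
It is approached by step up from C#4 and left by step up to E4.
Step in, step out in the same direction — a passing tone.

F4 (beat 2) — neighbor tone; D4 (beat 7) — passing tone.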